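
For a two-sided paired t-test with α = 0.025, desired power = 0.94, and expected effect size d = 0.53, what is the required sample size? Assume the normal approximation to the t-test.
n = 52 pairs

Sample size formula (paired t-test, normal approximation):
n = ((z_{α/2} + z_β) / d)²

z_{α/2} = 2.241 (for α = 0.025, two-sided)
z_β = 1.555 (for power = 0.94)
d = 0.53

n = ((2.241 + 1.555) / 0.53)²
n = (7.162)²
n ≈ 51.29
Round up to the next whole number: n = 52 pairs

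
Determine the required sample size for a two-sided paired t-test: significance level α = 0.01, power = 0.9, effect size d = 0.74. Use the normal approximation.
n = 28 pairs

Sample size formula (paired t-test, normal approximation):
n = ((z_{α/2} + z_β) / d)²

z_{α/2} = 2.576 (for α = 0.01, two-sided)
z_β = 1.282 (for power = 0.9)
d = 0.74

n = ((2.576 + 1.282) / 0.74)²
n = (5.214)²
n ≈ 27.19
Round up to the next whole number: n = 28 pairs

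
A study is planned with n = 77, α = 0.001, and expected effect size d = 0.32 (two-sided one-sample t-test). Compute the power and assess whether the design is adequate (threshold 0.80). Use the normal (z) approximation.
Power ≈ 0.31; the study is underpowered (power < 0.80)

Power calculation (one-sample t-test, normal approximation):
z_β = d · √n - z_{α/2}
z_β = 0.32 · √77 - 3.291
z_β = 0.32 · 8.775 - 3.291
z_β = -0.483

Power = Φ(z_β) = Φ(-0.483) ≈ 0.315

Effect size d = 0.32 is small by Cohen's convention (0.2/0.5/0.8).

Threshold: power ≥ 0.80 is conventionally adequate.
Power ≈ 0.31 → the study is underpowered (power < 0.80).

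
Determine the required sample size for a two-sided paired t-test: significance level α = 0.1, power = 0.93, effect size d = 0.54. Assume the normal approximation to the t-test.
n = 34 pairs

Sample size formula (paired t-test, normal approximation):
n = ((z_{α/2} + z_β) / d)²

z_{α/2} = 1.645 (for α = 0.1, two-sided)
z_β = 1.476 (for power = 0.93)
d = 0.54

n = ((1.645 + 1.476) / 0.54)²
n = (5.780)²
n ≈ 33.41
Round up to the next whole number: n = 34 pairs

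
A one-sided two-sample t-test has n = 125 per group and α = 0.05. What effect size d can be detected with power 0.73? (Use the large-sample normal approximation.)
d ≈ 0.29

Minimum detectable effect (two-sample t-test, normal approximation):
d = (z_α + z_β) / √(n/2)
d = (1.645 + 0.613) / √(125/2)
d = 2.258 / 7.906
d ≈ 0.29

By Cohen's convention (0.2 small / 0.5 medium / 0.8 large): small effect.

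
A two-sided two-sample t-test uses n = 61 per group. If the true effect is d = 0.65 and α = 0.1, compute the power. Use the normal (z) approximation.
Power ≈ 0.97

Power calculation (two-sample t-test, normal approximation):
z_β = d · √(n/2) - z_{α/2}
z_β = 0.65 · √(61/2) - 1.645
z_β = 0.65 · 5.523 - 1.645
z_β = 1.945

Power = Φ(z_β) = Φ(1.945) ≈ 0.974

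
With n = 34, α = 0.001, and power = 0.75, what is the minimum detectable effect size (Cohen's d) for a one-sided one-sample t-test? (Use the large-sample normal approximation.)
d ≈ 0.65

Minimum detectable effect (one-sample t-test, normal approximation):
d = (z_α + z_β) / √n
d = (3.090 + 0.674) / √34
d = 3.765 / 5.831
d ≈ 0.65

By Cohen's convention (0.2 small / 0.5 medium / 0.8 large): medium effect.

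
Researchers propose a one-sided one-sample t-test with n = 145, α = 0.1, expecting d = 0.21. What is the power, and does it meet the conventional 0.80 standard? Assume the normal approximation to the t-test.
Power ≈ 0.89; the study is adequately powered (power ≥ 0.80)

Power calculation (one-sample t-test, normal approximation):
z_β = d · √n - z_α
z_β = 0.21 · √145 - 1.282
z_β = 0.21 · 12.042 - 1.282
z_β = 1.247

Power = Φ(z_β) = Φ(1.247) ≈ 0.894

Effect size d = 0.21 is small by Cohen's convention (0.2/0.5/0.8).

Threshold: power ≥ 0.80 is conventionally adequate.
Power ≈ 0.89 → the study is adequately powered (power ≥ 0.80).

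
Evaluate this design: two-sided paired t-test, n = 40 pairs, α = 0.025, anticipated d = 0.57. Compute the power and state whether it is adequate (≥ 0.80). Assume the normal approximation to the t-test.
Power ≈ 0.91; the study is adequately powered (power ≥ 0.80)

Power calculation (paired t-test, normal approximation):
z_β = d · √n - z_{α/2}
z_β = 0.57 · √40 - 2.241
z_β = 0.57 · 6.325 - 2.241
z_β = 1.364

Power = Φ(z_β) = Φ(1.364) ≈ 0.914

Effect size d = 0.57 is medium by Cohen's convention (0.2/0.5/0.8).

Threshold: power ≥ 0.80 is conventionally adequate.
Power ≈ 0.91 → the study is adequately powered (power ≥ 0.80).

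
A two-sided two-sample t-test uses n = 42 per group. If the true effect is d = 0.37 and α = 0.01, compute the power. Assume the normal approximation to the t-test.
Power ≈ 0.19

Power calculation (two-sample t-test, normal approximation):
z_β = d · √(n/2) - z_{α/2}
z_β = 0.37 · √(42/2) - 2.576
z_β = 0.37 · 4.583 - 2.576
z_β = -0.880

Power = Φ(z_β) = Φ(-0.880) ≈ 0.189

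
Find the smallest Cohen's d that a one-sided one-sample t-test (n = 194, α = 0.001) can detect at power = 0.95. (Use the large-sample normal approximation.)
d ≈ 0.34

Minimum detectable effect (one-sample t-test, normal approximation):
d = (z_α + z_β) / √n
d = (3.090 + 1.645) / √194
d = 4.735 / 13.928
d ≈ 0.34

By Cohen's convention (0.2 small / 0.5 medium / 0.8 large): small effect.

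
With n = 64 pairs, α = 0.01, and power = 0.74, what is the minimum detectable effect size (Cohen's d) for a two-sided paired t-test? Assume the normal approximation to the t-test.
d ≈ 0.40

Minimum detectable effect (paired t-test, normal approximation):
d = (z_{α/2} + z_β) / √n
d = (2.576 + 0.643) / √64
d = 3.219 / 8.000
d ≈ 0.40

By Cohen's convention (0.2 small / 0.5 medium / 0.8 large): small effect.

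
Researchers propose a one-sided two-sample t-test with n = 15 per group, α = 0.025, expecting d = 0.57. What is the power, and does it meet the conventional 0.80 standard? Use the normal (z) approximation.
Power ≈ 0.34; the study is underpowered (power < 0.80)

Power calculation (two-sample t-test, normal approximation):
z_β = d · √(n/2) - z_α
z_β = 0.57 · √(15/2) - 1.960
z_β = 0.57 · 2.739 - 1.960
z_β = -0.399

Power = Φ(z_β) = Φ(-0.399) ≈ 0.345

Effect size d = 0.57 is medium by Cohen's convention (0.2/0.5/0.8).

Threshold: power ≥ 0.80 is conventionally adequate.
Power ≈ 0.34 → the study is underpowered (power < 0.80).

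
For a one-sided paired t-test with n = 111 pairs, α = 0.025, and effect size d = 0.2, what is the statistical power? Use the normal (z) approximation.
Power ≈ 0.56

Power calculation (paired t-test, normal approximation):
z_β = d · √n - z_α
z_β = 0.2 · √111 - 1.960
z_β = 0.2 · 10.536 - 1.960
z_β = 0.147

Power = Φ(z_β) = Φ(0.147) ≈ 0.558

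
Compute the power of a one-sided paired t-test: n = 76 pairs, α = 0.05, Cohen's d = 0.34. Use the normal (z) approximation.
Power ≈ 0.91

Power calculation (paired t-test, normal approximation):
z_β = d · √n - z_α
z_β = 0.34 · √76 - 1.645
z_β = 0.34 · 8.718 - 1.645
z_β = 1.319

Power = Φ(z_β) = Φ(1.319) ≈ 0.906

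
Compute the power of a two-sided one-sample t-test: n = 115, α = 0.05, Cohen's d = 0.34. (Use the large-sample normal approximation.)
Power ≈ 0.95

Power calculation (one-sample t-test, normal approximation):
z_β = d · √n - z_{α/2}
z_β = 0.34 · √115 - 1.960
z_β = 0.34 · 10.724 - 1.960
z_β = 1.686

Power = Φ(z_β) = Φ(1.686) ≈ 0.954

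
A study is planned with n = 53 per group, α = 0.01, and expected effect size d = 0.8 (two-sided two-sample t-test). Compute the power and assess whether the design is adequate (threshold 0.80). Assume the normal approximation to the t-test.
Power ≈ 0.94; the study is adequately powered (power ≥ 0.80)

Power calculation (two-sample t-test, normal approximation):
z_β = d · √(n/2) - z_{α/2}
z_β = 0.8 · √(53/2) - 2.576
z_β = 0.8 · 5.148 - 2.576
z_β = 1.542

Power = Φ(z_β) = Φ(1.542) ≈ 0.939

Effect size d = 0.8 is large by Cohen's convention (0.2/0.5/0.8).

Threshold: power ≥ 0.80 is conventionally adequate.
Power ≈ 0.94 → the study is adequately powered (power ≥ 0.80).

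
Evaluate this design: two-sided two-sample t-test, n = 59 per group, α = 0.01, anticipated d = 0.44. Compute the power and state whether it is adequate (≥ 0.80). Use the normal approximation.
Power ≈ 0.43; the study is underpowered (power < 0.80)

Power calculation (two-sample t-test, normal approximation):
z_β = d · √(n/2) - z_{α/2}
z_β = 0.44 · √(59/2) - 2.576
z_β = 0.44 · 5.431 - 2.576
z_β = -0.186

Power = Φ(z_β) = Φ(-0.186) ≈ 0.426

Effect size d = 0.44 is small by Cohen's convention (0.2/0.5/0.8).

Threshold: power ≥ 0.80 is conventionally adequate.
Power ≈ 0.43 → the study is underpowered (power < 0.80).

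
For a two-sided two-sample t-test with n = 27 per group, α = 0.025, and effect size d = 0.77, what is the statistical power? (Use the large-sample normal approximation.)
Power ≈ 0.72

Power calculation (two-sample t-test, normal approximation):
z_β = d · √(n/2) - z_{α/2}
z_β = 0.77 · √(27/2) - 2.241
z_β = 0.77 · 3.674 - 2.241
z_β = 0.588

Power = Φ(z_β) = Φ(0.588) ≈ 0.722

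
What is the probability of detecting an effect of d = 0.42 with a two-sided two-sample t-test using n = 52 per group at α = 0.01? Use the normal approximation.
Power ≈ 0.33

Power calculation (two-sample t-test, normal approximation):
z_β = d · √(n/2) - z_{α/2}
z_β = 0.42 · √(52/2) - 2.576
z_β = 0.42 · 5.099 - 2.576
z_β = -0.434

Power = Φ(z_β) = Φ(-0.434) ≈ 0.332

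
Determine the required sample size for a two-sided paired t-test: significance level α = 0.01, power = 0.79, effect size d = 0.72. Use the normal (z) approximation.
n = 23 pairs

Sample size formula (paired t-test, normal approximation):
n = ((z_{α/2} + z_β) / d)²

z_{α/2} = 2.576 (for α = 0.01, two-sided)
z_β = 0.806 (for power = 0.79)
d = 0.72

n = ((2.576 + 0.806) / 0.72)²
n = (4.697)²
n ≈ 22.06
Round up to the next whole number: n = 23 pairs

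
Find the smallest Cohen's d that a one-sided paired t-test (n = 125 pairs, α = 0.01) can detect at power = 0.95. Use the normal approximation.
d ≈ 0.36

Minimum detectable effect (paired t-test, normal approximation):
d = (z_α + z_β) / √n
d = (2.326 + 1.645) / √125
d = 3.971 / 11.180
d ≈ 0.36

By Cohen's convention (0.2 small / 0.5 medium / 0.8 large): small effect.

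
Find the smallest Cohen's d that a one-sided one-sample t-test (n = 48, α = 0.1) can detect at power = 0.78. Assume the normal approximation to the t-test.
d ≈ 0.30

Minimum detectable effect (one-sample t-test, normal approximation):
d = (z_α + z_β) / √n
d = (1.282 + 0.772) / √48
d = 2.054 / 6.928
d ≈ 0.30

By Cohen's convention (0.2 small / 0.5 medium / 0.8 large): small effect.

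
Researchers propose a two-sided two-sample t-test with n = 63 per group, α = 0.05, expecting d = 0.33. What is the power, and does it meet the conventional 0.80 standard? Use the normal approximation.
Power ≈ 0.46; the study is underpowered (power < 0.80)

Power calculation (two-sample t-test, normal approximation):
z_β = d · √(n/2) - z_{α/2}
z_β = 0.33 · √(63/2) - 1.960
z_β = 0.33 · 5.612 - 1.960
z_β = -0.108

Power = Φ(z_β) = Φ(-0.108) ≈ 0.457

Effect size d = 0.33 is small by Cohen's convention (0.2/0.5/0.8).

Threshold: power ≥ 0.80 is conventionally adequate.
Power ≈ 0.46 → the study is underpowered (power < 0.80).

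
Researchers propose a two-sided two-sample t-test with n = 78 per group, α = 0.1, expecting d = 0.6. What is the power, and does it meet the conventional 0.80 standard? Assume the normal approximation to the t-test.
Power ≈ 0.98; the study is adequately powered (power ≥ 0.80)

Power calculation (two-sample t-test, normal approximation):
z_β = d · √(n/2) - z_{α/2}
z_β = 0.6 · √(78/2) - 1.645
z_β = 0.6 · 6.245 - 1.645
z_β = 2.102

Power = Φ(z_β) = Φ(2.102) ≈ 0.982

Effect size d = 0.6 is medium by Cohen's convention (0.2/0.5/0.8).

Threshold: power ≥ 0.80 is conventionally adequate.
Power ≈ 0.98 → the study is adequately powered (power ≥ 0.80).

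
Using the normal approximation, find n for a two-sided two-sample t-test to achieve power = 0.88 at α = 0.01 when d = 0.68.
n = 61 per group

Sample size formula (two-sample t-test, normal approximation):
n = 2 · ((z_{α/2} + z_β) / d)²

z_{α/2} = 2.576 (for α = 0.01, two-sided)
z_β = 1.175 (for power = 0.88)
d = 0.68

n = 2 · ((2.576 + 1.175) / 0.68)²
n = 2 · (5.516)²
n ≈ 60.85
Round up to the next whole number: n = 61 per group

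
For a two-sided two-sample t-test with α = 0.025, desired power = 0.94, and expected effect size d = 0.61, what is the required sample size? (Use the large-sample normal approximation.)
n = 78 per group

Sample size formula (two-sample t-test, normal approximation):
n = 2 · ((z_{α/2} + z_β) / d)²

z_{α/2} = 2.241 (for α = 0.025, two-sided)
z_β = 1.555 (for power = 0.94)
d = 0.61

n = 2 · ((2.241 + 1.555) / 0.61)²
n = 2 · (6.223)²
n ≈ 77.45
Round up to the next whole number: n = 78 per group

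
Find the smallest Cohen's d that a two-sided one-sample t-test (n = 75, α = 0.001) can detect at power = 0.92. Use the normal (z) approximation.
d ≈ 0.54

Minimum detectable effect (one-sample t-test, normal approximation):
d = (z_{α/2} + z_β) / √n
d = (3.291 + 1.405) / √75
d = 4.696 / 8.660
d ≈ 0.54

By Cohen's convention (0.2 small / 0.5 medium / 0.8 large): medium effect.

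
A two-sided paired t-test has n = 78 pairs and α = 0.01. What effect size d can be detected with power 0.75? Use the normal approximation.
d ≈ 0.37

Minimum detectable effect (paired t-test, normal approximation):
d = (z_{α/2} + z_β) / √n
d = (2.576 + 0.674) / √78
d = 3.250 / 8.832
d ≈ 0.37

By Cohen's convention (0.2 small / 0.5 medium / 0.8 large): small effect.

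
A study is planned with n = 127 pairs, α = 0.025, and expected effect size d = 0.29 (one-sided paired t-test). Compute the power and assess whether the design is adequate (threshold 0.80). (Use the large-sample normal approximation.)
Power ≈ 0.90; the study is adequately powered (power ≥ 0.80)

Power calculation (paired t-test, normal approximation):
z_β = d · √n - z_α
z_β = 0.29 · √127 - 1.960
z_β = 0.29 · 11.269 - 1.960
z_β = 1.308

Power = Φ(z_β) = Φ(1.308) ≈ 0.905

Effect size d = 0.29 is small by Cohen's convention (0.2/0.5/0.8).

Threshold: power ≥ 0.80 is conventionally adequate.
Power ≈ 0.90 → the study is adequately powered (power ≥ 0.80).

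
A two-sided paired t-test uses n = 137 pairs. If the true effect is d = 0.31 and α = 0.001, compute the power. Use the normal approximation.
Power ≈ 0.63

Power calculation (paired t-test, normal approximation):
z_β = d · √n - z_{α/2}
z_β = 0.31 · √137 - 3.291
z_β = 0.31 · 11.705 - 3.291
z_β = 0.338

Power = Φ(z_β) = Φ(0.338) ≈ 0.632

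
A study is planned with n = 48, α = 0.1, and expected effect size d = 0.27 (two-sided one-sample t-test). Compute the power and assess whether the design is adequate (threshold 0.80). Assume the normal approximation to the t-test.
Power ≈ 0.59; the study is underpowered (power < 0.80)

Power calculation (one-sample t-test, normal approximation):
z_β = d · √n - z_{α/2}
z_β = 0.27 · √48 - 1.645
z_β = 0.27 · 6.928 - 1.645
z_β = 0.226

Power = Φ(z_β) = Φ(0.226) ≈ 0.589

Effect size d = 0.27 is small by Cohen's convention (0.2/0.5/0.8).

Threshold: power ≥ 0.80 is conventionally adequate.
Power ≈ 0.59 → the study is underpowered (power < 0.80).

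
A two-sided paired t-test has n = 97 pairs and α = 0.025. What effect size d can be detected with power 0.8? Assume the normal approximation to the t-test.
d ≈ 0.31

Minimum detectable effect (paired t-test, normal approximation):
d = (z_{α/2} + z_β) / √n
d = (2.241 + 0.842) / √97
d = 3.083 / 9.849
d ≈ 0.31

By Cohen's convention (0.2 small / 0.5 medium / 0.8 large): small effect.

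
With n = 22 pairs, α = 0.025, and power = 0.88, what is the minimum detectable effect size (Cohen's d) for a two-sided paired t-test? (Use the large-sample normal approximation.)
d ≈ 0.73

Minimum detectable effect (paired t-test, normal approximation):
d = (z_{α/2} + z_β) / √n
d = (2.241 + 1.175) / √22
d = 3.416 / 4.690
d ≈ 0.73

By Cohen's convention (0.2 small / 0.5 medium / 0.8 large): medium effect.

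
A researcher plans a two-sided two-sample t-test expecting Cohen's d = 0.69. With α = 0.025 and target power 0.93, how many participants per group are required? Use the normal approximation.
n = 59 per group

Sample size formula (two-sample t-test, normal approximation):
n = 2 · ((z_{α/2} + z_β) / d)²

z_{α/2} = 2.241 (for α = 0.025, two-sided)
z_β = 1.476 (for power = 0.93)
d = 0.69

n = 2 · ((2.241 + 1.476) / 0.69)²
n = 2 · (5.387)²
n ≈ 58.04
Round up to the next whole number: n = 59 per group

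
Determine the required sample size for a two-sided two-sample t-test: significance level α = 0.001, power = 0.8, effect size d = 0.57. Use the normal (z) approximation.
n = 106 per group

Sample size formula (two-sample t-test, normal approximation):
n = 2 · ((z_{α/2} + z_β) / d)²

z_{α/2} = 3.291 (for α = 0.001, two-sided)
z_β = 0.842 (for power = 0.8)
d = 0.57

n = 2 · ((3.291 + 0.842) / 0.57)²
n = 2 · (7.251)²
n ≈ 105.15
Round up to the next whole number: n = 106 per group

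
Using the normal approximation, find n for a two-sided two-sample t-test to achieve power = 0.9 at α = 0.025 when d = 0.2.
n = 621 per group

Sample size formula (two-sample t-test, normal approximation):
n = 2 · ((z_{α/2} + z_β) / d)²

z_{α/2} = 2.241 (for α = 0.025, two-sided)
z_β = 1.282 (for power = 0.9)
d = 0.2

n = 2 · ((2.241 + 1.282) / 0.2)²
n = 2 · (17.615)²
n ≈ 620.58
Round up to the next whole number: n = 621 per group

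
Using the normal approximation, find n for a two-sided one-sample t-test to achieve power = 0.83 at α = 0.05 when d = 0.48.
n = 37

Sample size formula (one-sample t-test, normal approximation):
n = ((z_{α/2} + z_β) / d)²

z_{α/2} = 1.960 (for α = 0.05, two-sided)
z_β = 0.954 (for power = 0.83)
d = 0.48

n = ((1.960 + 0.954) / 0.48)²
n = (6.071)²
n ≈ 36.86
Round up to the next whole number: n = 37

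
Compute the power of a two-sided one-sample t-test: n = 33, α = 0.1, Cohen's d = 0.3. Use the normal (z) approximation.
Power ≈ 0.53

Power calculation (one-sample t-test, normal approximation):
z_β = d · √n - z_{α/2}
z_β = 0.3 · √33 - 1.645
z_β = 0.3 · 5.745 - 1.645
z_β = 0.079

Power = Φ(z_β) = Φ(0.079) ≈ 0.531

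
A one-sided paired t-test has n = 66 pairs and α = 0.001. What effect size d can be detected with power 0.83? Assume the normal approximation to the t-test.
d ≈ 0.50

Minimum detectable effect (paired t-test, normal approximation):
d = (z_α + z_β) / √n
d = (3.090 + 0.954) / √66
d = 4.044 / 8.124
d ≈ 0.50

By Cohen's convention (0.2 small / 0.5 medium / 0.8 large): medium effect.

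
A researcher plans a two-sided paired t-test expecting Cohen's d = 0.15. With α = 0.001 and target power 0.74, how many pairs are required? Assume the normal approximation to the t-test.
n = 688 pairs

Sample size formula (paired t-test, normal approximation):
n = ((z_{α/2} + z_β) / d)²

z_{α/2} = 3.291 (for α = 0.001, two-sided)
z_β = 0.643 (for power = 0.74)
d = 0.15

n = ((3.291 + 0.643) / 0.15)²
n = (26.227)²
n ≈ 687.86
Round up to the next whole number: n = 688 pairs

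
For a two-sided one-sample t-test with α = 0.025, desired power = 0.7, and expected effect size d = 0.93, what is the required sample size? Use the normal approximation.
n = 9

Sample size formula (one-sample t-test, normal approximation):
n = ((z_{α/2} + z_β) / d)²

z_{α/2} = 2.241 (for α = 0.025, two-sided)
z_β = 0.524 (for power = 0.7)
d = 0.93

n = ((2.241 + 0.524) / 0.93)²
n = (2.973)²
n ≈ 8.84
Round up to the next whole number: n = 9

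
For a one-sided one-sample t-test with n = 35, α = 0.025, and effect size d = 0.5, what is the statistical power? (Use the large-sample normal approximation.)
Power ≈ 0.84

Power calculation (one-sample t-test, normal approximation):
z_β = d · √n - z_α
z_β = 0.5 · √35 - 1.960
z_β = 0.5 · 5.916 - 1.960
z_β = 0.998

Power = Φ(z_β) = Φ(0.998) ≈ 0.841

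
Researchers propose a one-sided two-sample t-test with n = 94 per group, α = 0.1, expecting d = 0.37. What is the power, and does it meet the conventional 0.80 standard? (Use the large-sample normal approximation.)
Power ≈ 0.90; the study is adequately powered (power ≥ 0.80)

Power calculation (two-sample t-test, normal approximation):
z_β = d · √(n/2) - z_α
z_β = 0.37 · √(94/2) - 1.282
z_β = 0.37 · 6.856 - 1.282
z_β = 1.255

Power = Φ(z_β) = Φ(1.255) ≈ 0.895

Effect size d = 0.37 is small by Cohen's convention (0.2/0.5/0.8).

Threshold: power ≥ 0.80 is conventionally adequate.
Power ≈ 0.90 → the study is adequately powered (power ≥ 0.80).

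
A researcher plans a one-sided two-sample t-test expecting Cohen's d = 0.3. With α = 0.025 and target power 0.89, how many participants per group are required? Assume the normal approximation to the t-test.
n = 226 per group

Sample size formula (two-sample t-test, normal approximation):
n = 2 · ((z_α + z_β) / d)²

z_α = 1.960 (for α = 0.025, one-sided)
z_β = 1.227 (for power = 0.89)
d = 0.3

n = 2 · ((1.960 + 1.227) / 0.3)²
n = 2 · (10.623)²
n ≈ 225.70
Round up to the next whole number: n = 226 per group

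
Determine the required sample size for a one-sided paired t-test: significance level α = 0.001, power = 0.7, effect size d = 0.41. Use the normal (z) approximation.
n = 78 pairs

Sample size formula (paired t-test, normal approximation):
n = ((z_α + z_β) / d)²

z_α = 3.090 (for α = 0.001, one-sided)
z_β = 0.524 (for power = 0.7)
d = 0.41

n = ((3.090 + 0.524) / 0.41)²
n = (8.815)²
n ≈ 77.70
Round up to the next whole number: n = 78 pairs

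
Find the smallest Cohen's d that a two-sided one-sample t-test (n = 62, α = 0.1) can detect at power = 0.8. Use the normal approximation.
d ≈ 0.32

Minimum detectable effect (one-sample t-test, normal approximation):
d = (z_{α/2} + z_β) / √n
d = (1.645 + 0.842) / √62
d = 2.486 / 7.874
d ≈ 0.32

By Cohen's convention (0.2 small / 0.5 medium / 0.8 large): small effect.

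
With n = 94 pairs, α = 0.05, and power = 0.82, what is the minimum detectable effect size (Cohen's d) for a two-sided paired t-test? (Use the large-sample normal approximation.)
d ≈ 0.30

Minimum detectable effect (paired t-test, normal approximation):
d = (z_{α/2} + z_β) / √n
d = (1.960 + 0.915) / √94
d = 2.875 / 9.695
d ≈ 0.30

By Cohen's convention (0.2 small / 0.5 medium / 0.8 large): small effect.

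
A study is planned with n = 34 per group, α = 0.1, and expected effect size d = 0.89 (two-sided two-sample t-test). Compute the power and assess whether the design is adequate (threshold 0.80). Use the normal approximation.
Power ≈ 0.98; the study is adequately powered (power ≥ 0.80)

Power calculation (two-sample t-test, normal approximation):
z_β = d · √(n/2) - z_{α/2}
z_β = 0.89 · √(34/2) - 1.645
z_β = 0.89 · 4.123 - 1.645
z_β = 2.025

Power = Φ(z_β) = Φ(2.025) ≈ 0.979

Effect size d = 0.89 is large by Cohen's convention (0.2/0.5/0.8).

Threshold: power ≥ 0.80 is conventionally adequate.
Power ≈ 0.98 → the study is adequately powered (power ≥ 0.80).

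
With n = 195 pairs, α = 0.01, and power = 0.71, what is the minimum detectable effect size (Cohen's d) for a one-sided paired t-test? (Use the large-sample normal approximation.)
d ≈ 0.21

Minimum detectable effect (paired t-test, normal approximation):
d = (z_α + z_β) / √n
d = (2.326 + 0.553) / √195
d = 2.880 / 13.964
d ≈ 0.21

By Cohen's convention (0.2 small / 0.5 medium / 0.8 large): small effect.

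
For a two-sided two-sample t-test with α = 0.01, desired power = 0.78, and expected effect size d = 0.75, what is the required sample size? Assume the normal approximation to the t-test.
n = 40 per group

Sample size formula (two-sample t-test, normal approximation):
n = 2 · ((z_{α/2} + z_β) / d)²

z_{α/2} = 2.576 (for α = 0.01, two-sided)
z_β = 0.772 (for power = 0.78)
d = 0.75

n = 2 · ((2.576 + 0.772) / 0.75)²
n = 2 · (4.464)²
n ≈ 39.85
Round up to the next whole number: n = 40 per group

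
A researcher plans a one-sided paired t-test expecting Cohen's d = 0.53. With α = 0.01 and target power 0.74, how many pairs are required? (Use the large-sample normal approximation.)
n = 32 pairs

Sample size formula (paired t-test, normal approximation):
n = ((z_α + z_β) / d)²

z_α = 2.326 (for α = 0.01, one-sided)
z_β = 0.643 (for power = 0.74)
d = 0.53

n = ((2.326 + 0.643) / 0.53)²
n = (5.602)²
n ≈ 31.38
Round up to the next whole number: n = 32 pairs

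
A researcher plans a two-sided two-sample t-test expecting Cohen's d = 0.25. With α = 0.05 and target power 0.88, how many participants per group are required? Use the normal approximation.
n = 315 per group

Sample size formula (two-sample t-test, normal approximation):
n = 2 · ((z_{α/2} + z_β) / d)²

z_{α/2} = 1.960 (for α = 0.05, two-sided)
z_β = 1.175 (for power = 0.88)
d = 0.25

n = 2 · ((1.960 + 1.175) / 0.25)²
n = 2 · (12.540)²
n ≈ 314.50
Round up to the next whole number: n = 315 per group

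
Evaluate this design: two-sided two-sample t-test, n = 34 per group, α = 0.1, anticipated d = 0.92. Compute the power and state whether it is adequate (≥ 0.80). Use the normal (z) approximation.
Power ≈ 0.98; the study is adequately powered (power ≥ 0.80)

Power calculation (two-sample t-test, normal approximation):
z_β = d · √(n/2) - z_{α/2}
z_β = 0.92 · √(34/2) - 1.645
z_β = 0.92 · 4.123 - 1.645
z_β = 2.148

Power = Φ(z_β) = Φ(2.148) ≈ 0.984

Effect size d = 0.92 is large by Cohen's convention (0.2/0.5/0.8).

Threshold: power ≥ 0.80 is conventionally adequate.
Power ≈ 0.98 → the study is adequately powered (power ≥ 0.80).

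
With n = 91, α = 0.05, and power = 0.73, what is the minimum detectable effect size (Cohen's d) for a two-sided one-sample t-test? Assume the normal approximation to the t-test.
d ≈ 0.27

Minimum detectable effect (one-sample t-test, normal approximation):
d = (z_{α/2} + z_β) / √n
d = (1.960 + 0.613) / √91
d = 2.573 / 9.539
d ≈ 0.27

By Cohen's convention (0.2 small / 0.5 medium / 0.8 large): small effect.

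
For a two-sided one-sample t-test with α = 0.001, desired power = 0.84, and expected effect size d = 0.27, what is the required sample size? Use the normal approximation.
n = 252

Sample size formula (one-sample t-test, normal approximation):
n = ((z_{α/2} + z_β) / d)²

z_{α/2} = 3.291 (for α = 0.001, two-sided)
z_β = 0.994 (for power = 0.84)
d = 0.27

n = ((3.291 + 0.994) / 0.27)²
n = (15.870)²
n ≈ 251.86
Round up to the next whole number: n = 252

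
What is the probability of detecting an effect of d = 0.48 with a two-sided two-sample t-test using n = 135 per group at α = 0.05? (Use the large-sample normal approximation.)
Power ≈ 0.98

Power calculation (two-sample t-test, normal approximation):
z_β = d · √(n/2) - z_{α/2}
z_β = 0.48 · √(135/2) - 1.960
z_β = 0.48 · 8.216 - 1.960
z_β = 1.984

Power = Φ(z_β) = Φ(1.984) ≈ 0.976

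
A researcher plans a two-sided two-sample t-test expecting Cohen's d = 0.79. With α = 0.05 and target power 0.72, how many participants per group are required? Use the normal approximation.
n = 21 per group

Sample size formula (two-sample t-test, normal approximation):
n = 2 · ((z_{α/2} + z_β) / d)²

z_{α/2} = 1.960 (for α = 0.05, two-sided)
z_β = 0.583 (for power = 0.72)
d = 0.79

n = 2 · ((1.960 + 0.583) / 0.79)²
n = 2 · (3.219)²
n ≈ 20.72
Round up to the next whole number: n = 21 per group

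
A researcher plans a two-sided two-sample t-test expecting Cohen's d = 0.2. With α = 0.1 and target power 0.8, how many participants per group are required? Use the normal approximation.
n = 310 per group

Sample size formula (two-sample t-test, normal approximation):
n = 2 · ((z_{α/2} + z_β) / d)²

z_{α/2} = 1.645 (for α = 0.1, two-sided)
z_β = 0.842 (for power = 0.8)
d = 0.2

n = 2 · ((1.645 + 0.842) / 0.2)²
n = 2 · (12.435)²
n ≈ 309.26
Round up to the next whole number: n = 310 per group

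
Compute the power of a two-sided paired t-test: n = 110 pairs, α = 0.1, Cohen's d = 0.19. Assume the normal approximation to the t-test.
Power ≈ 0.64

Power calculation (paired t-test, normal approximation):
z_β = d · √n - z_{α/2}
z_β = 0.19 · √110 - 1.645
z_β = 0.19 · 10.488 - 1.645
z_β = 0.348

Power = Φ(z_β) = Φ(0.348) ≈ 0.636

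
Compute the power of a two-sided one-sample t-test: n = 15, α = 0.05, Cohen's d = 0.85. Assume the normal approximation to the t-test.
Power ≈ 0.91

Power calculation (one-sample t-test, normal approximation):
z_β = d · √n - z_{α/2}
z_β = 0.85 · √15 - 1.960
z_β = 0.85 · 3.873 - 1.960
z_β = 1.332

Power = Φ(z_β) = Φ(1.332) ≈ 0.909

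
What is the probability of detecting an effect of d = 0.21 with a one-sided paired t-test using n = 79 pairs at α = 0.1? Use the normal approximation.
Power ≈ 0.72

Power calculation (paired t-test, normal approximation):
z_β = d · √n - z_α
z_β = 0.21 · √79 - 1.282
z_β = 0.21 · 8.888 - 1.282
z_β = 0.585

Power = Φ(z_β) = Φ(0.585) ≈ 0.721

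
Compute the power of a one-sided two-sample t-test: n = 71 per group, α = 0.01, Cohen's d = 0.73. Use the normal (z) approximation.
Power ≈ 0.98

Power calculation (two-sample t-test, normal approximation):
z_β = d · √(n/2) - z_α
z_β = 0.73 · √(71/2) - 2.326
z_β = 0.73 · 5.958 - 2.326
z_β = 2.023

Power = Φ(z_β) = Φ(2.023) ≈ 0.978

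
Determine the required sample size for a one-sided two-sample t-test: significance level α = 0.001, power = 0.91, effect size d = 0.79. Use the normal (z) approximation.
n = 63 per group

Sample size formula (two-sample t-test, normal approximation):
n = 2 · ((z_α + z_β) / d)²

z_α = 3.090 (for α = 0.001, one-sided)
z_β = 1.341 (for power = 0.91)
d = 0.79

n = 2 · ((3.090 + 1.341) / 0.79)²
n = 2 · (5.609)²
n ≈ 62.92
Round up to the next whole number: n = 63 per group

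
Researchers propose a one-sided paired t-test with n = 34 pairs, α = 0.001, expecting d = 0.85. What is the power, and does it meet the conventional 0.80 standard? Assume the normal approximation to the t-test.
Power ≈ 0.97; the study is adequately powered (power ≥ 0.80)

Power calculation (paired t-test, normal approximation):
z_β = d · √n - z_α
z_β = 0.85 · √34 - 3.090
z_β = 0.85 · 5.831 - 3.090
z_β = 1.866

Power = Φ(z_β) = Φ(1.866) ≈ 0.969

Effect size d = 0.85 is large by Cohen's convention (0.2/0.5/0.8).

Threshold: power ≥ 0.80 is conventionally adequate.
Power ≈ 0.97 → the study is adequately powered (power ≥ 0.80).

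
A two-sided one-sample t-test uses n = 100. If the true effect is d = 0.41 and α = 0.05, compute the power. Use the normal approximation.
Power ≈ 0.98

Power calculation (one-sample t-test, normal approximation):
z_β = d · √n - z_{α/2}
z_β = 0.41 · √100 - 1.960
z_β = 0.41 · 10.000 - 1.960
z_β = 2.140

Power = Φ(z_β) = Φ(2.140) ≈ 0.984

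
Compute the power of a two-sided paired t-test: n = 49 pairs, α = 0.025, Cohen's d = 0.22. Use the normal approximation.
Power ≈ 0.24

Power calculation (paired t-test, normal approximation):
z_β = d · √n - z_{α/2}
z_β = 0.22 · √49 - 2.241
z_β = 0.22 · 7.000 - 2.241
z_β = -0.701

Power = Φ(z_β) = Φ(-0.701) ≈ 0.242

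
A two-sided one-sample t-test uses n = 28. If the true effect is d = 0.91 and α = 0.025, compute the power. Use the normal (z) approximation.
Power ≈ 0.99

Power calculation (one-sample t-test, normal approximation):
z_β = d · √n - z_{α/2}
z_β = 0.91 · √28 - 2.241
z_β = 0.91 · 5.292 - 2.241
z_β = 2.574

Power = Φ(z_β) = Φ(2.574) ≈ 0.995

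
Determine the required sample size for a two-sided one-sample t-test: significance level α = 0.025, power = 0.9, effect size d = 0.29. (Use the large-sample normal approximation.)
n = 148

Sample size formula (one-sample t-test, normal approximation):
n = ((z_{α/2} + z_β) / d)²

z_{α/2} = 2.241 (for α = 0.025, two-sided)
z_β = 1.282 (for power = 0.9)
d = 0.29

n = ((2.241 + 1.282) / 0.29)²
n = (12.148)²
n ≈ 147.57
Round up to the next whole number: n = 148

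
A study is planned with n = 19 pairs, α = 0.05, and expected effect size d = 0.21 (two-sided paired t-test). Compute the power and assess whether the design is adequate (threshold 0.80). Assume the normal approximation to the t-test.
Power ≈ 0.15; the study is underpowered (power < 0.80)

Power calculation (paired t-test, normal approximation):
z_β = d · √n - z_{α/2}
z_β = 0.21 · √19 - 1.960
z_β = 0.21 · 4.359 - 1.960
z_β = -1.045

Power = Φ(z_β) = Φ(-1.045) ≈ 0.148

Effect size d = 0.21 is small by Cohen's convention (0.2/0.5/0.8).

Threshold: power ≥ 0.80 is conventionally adequate.
Power ≈ 0.15 → the study is underpowered (power < 0.80).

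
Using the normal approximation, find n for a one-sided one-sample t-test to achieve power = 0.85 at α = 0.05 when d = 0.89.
n = 10

Sample size formula (one-sample t-test, normal approximation):
n = ((z_α + z_β) / d)²

z_α = 1.645 (for α = 0.05, one-sided)
z_β = 1.036 (for power = 0.85)
d = 0.89

n = ((1.645 + 1.036) / 0.89)²
n = (3.012)²
n ≈ 9.07
Round up to the next whole number: n = 10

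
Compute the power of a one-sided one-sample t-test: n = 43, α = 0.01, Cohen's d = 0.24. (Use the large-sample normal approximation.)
Power ≈ 0.23

Power calculation (one-sample t-test, normal approximation):
z_β = d · √n - z_α
z_β = 0.24 · √43 - 2.326
z_β = 0.24 · 6.557 - 2.326
z_β = -0.753

Power = Φ(z_β) = Φ(-0.753) ≈ 0.226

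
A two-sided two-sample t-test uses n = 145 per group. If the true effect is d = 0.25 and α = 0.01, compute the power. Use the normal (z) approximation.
Power ≈ 0.33

Power calculation (two-sample t-test, normal approximation):
z_β = d · √(n/2) - z_{α/2}
z_β = 0.25 · √(145/2) - 2.576
z_β = 0.25 · 8.515 - 2.576
z_β = -0.447

Power = Φ(z_β) = Φ(-0.447) ≈ 0.327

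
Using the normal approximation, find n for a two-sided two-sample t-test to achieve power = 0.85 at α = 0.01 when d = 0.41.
n = 156 per group

Sample size formula (two-sample t-test, normal approximation):
n = 2 · ((z_{α/2} + z_β) / d)²

z_{α/2} = 2.576 (for α = 0.01, two-sided)
z_β = 1.036 (for power = 0.85)
d = 0.41

n = 2 · ((2.576 + 1.036) / 0.41)²
n = 2 · (8.810)²
n ≈ 155.23
Round up to the next whole number: n = 156 per group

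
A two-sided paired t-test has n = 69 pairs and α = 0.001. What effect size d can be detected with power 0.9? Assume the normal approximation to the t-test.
d ≈ 0.55

Minimum detectable effect (paired t-test, normal approximation):
d = (z_{α/2} + z_β) / √n
d = (3.291 + 1.282) / √69
d = 4.572 / 8.307
d ≈ 0.55

By Cohen's convention (0.2 small / 0.5 medium / 0.8 large): medium effect.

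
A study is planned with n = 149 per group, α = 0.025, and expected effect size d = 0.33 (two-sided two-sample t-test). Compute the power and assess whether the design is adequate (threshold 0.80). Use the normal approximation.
Power ≈ 0.73; the study is underpowered (power < 0.80)

Power calculation (two-sample t-test, normal approximation):
z_β = d · √(n/2) - z_{α/2}
z_β = 0.33 · √(149/2) - 2.241
z_β = 0.33 · 8.631 - 2.241
z_β = 0.607

Power = Φ(z_β) = Φ(0.607) ≈ 0.728

Effect size d = 0.33 is small by Cohen's convention (0.2/0.5/0.8).

Threshold: power ≥ 0.80 is conventionally adequate.
Power ≈ 0.73 → the study is underpowered (power < 0.80).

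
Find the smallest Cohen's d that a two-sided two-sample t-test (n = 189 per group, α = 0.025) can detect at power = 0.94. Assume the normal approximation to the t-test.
d ≈ 0.39

Minimum detectable effect (two-sample t-test, normal approximation):
d = (z_{α/2} + z_β) / √(n/2)
d = (2.241 + 1.555) / √(189/2)
d = 3.796 / 9.721
d ≈ 0.39

By Cohen's convention (0.2 small / 0.5 medium / 0.8 large): small effect.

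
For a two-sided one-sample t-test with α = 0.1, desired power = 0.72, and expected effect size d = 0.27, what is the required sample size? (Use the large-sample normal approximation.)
n = 69

Sample size formula (one-sample t-test, normal approximation):
n = ((z_{α/2} + z_β) / d)²

z_{α/2} = 1.645 (for α = 0.1, two-sided)
z_β = 0.583 (for power = 0.72)
d = 0.27

n = ((1.645 + 0.583) / 0.27)²
n = (8.252)²
n ≈ 68.10
Round up to the next whole number: n = 69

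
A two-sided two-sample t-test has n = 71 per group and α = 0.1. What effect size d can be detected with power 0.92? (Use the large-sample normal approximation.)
d ≈ 0.51

Minimum detectable effect (two-sample t-test, normal approximation):
d = (z_{α/2} + z_β) / √(n/2)
d = (1.645 + 1.405) / √(71/2)
d = 3.050 / 5.958
d ≈ 0.51

By Cohen's convention (0.2 small / 0.5 medium / 0.8 large): medium effect.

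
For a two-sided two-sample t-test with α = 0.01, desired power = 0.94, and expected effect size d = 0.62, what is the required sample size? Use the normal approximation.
n = 89 per group

Sample size formula (two-sample t-test, normal approximation):
n = 2 · ((z_{α/2} + z_β) / d)²

z_{α/2} = 2.576 (for α = 0.01, two-sided)
z_β = 1.555 (for power = 0.94)
d = 0.62

n = 2 · ((2.576 + 1.555) / 0.62)²
n = 2 · (6.663)²
n ≈ 88.79
Round up to the next whole number: n = 89 per group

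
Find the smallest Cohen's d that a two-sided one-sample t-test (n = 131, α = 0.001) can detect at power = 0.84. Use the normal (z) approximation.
d ≈ 0.37

Minimum detectable effect (one-sample t-test, normal approximation):
d = (z_{α/2} + z_β) / √n
d = (3.291 + 0.994) / √131
d = 4.285 / 11.446
d ≈ 0.37

By Cohen's convention (0.2 small / 0.5 medium / 0.8 large): small effect.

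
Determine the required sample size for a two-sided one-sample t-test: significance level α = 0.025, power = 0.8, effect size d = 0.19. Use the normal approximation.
n = 264

Sample size formula (one-sample t-test, normal approximation):
n = ((z_{α/2} + z_β) / d)²

z_{α/2} = 2.241 (for α = 0.025, two-sided)
z_β = 0.842 (for power = 0.8)
d = 0.19

n = ((2.241 + 0.842) / 0.19)²
n = (16.226)²
n ≈ 263.28
Round up to the next whole number: n = 264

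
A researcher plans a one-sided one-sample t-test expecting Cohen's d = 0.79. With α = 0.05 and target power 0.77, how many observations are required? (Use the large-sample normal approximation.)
n = 10

Sample size formula (one-sample t-test, normal approximation):
n = ((z_α + z_β) / d)²

z_α = 1.645 (for α = 0.05, one-sided)
z_β = 0.739 (for power = 0.77)
d = 0.79

n = ((1.645 + 0.739) / 0.79)²
n = (3.018)²
n ≈ 9.11
Round up to the next whole number: n = 10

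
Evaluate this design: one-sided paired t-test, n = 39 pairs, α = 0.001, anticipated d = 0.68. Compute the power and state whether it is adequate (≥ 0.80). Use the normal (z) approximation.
Power ≈ 0.88; the study is adequately powered (power ≥ 0.80)

Power calculation (paired t-test, normal approximation):
z_β = d · √n - z_α
z_β = 0.68 · √39 - 3.090
z_β = 0.68 · 6.245 - 3.090
z_β = 1.156

Power = Φ(z_β) = Φ(1.156) ≈ 0.876

Effect size d = 0.68 is medium by Cohen's convention (0.2/0.5/0.8).

Threshold: power ≥ 0.80 is conventionally adequate.
Power ≈ 0.88 → the study is adequately powered (power ≥ 0.80).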